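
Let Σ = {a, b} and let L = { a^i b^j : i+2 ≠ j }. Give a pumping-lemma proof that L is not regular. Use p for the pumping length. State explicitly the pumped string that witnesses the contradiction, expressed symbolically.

Suppose for contradiction that L is regular, and let p be the pumping length.
Choose w = a^p b^{p+p!+2}. Since p ≠ (p+p!+2)-2 = p+p!, w ∈ L; and |w| ≥ p.
Write w = xyz as guaranteed by the lemma, with |xy| ≤ p and |y| > 0.
The first p characters of w are a's, so xy (and hence y) consists only of a's. Write y = a^k, 1 ≤ k ≤ p.
Since 1 ≤ k ≤ p, k divides p!; set t = 1 + p!/k. Then xy^t z has p + (p!/k)·k = p + p! copies of a. Now the a-count is p+p! and (b-count)-2 = (p+p!+2)-2 = p+p!, so i+2 ≠ j fails. So xy^t z = a^{p+p!} b^{p+p!+2} ∉ L.
This contradicts the pumping lemma, so L is not regular.

a^{p+p!} b^{p+p!+2}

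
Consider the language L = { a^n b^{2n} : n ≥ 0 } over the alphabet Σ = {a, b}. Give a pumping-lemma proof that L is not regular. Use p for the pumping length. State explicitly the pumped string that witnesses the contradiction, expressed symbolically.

a^{p+k} b^{2p}

Assume L is regular. Let p be the pumping length given by the pumping lemma.
Take w = a^p b^{2p}. Then w ∈ L and |w| = 3p ≥ p.
Write w = xyz as guaranteed by the lemma, with |xy| ≤ p and y is nonempty.
The first p characters of w are a's, so xy (and hence y) consists only of a's. Write y = a^k, 1 ≤ k ≤ p.
Pump with i = 2: xy^2z = a^{p+k} b^{2p}. For this to lie in L we would need 2p = 2(p+k), which forces k = 0. But k ≥ 1, so xy^2z ∉ L.
This contradicts the pumping lemma, so L is not regular.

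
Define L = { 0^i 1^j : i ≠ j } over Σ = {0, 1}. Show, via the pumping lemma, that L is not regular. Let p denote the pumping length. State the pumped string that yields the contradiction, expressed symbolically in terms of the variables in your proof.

0^{p+p!} 1^{p+p!}

Suppose for contradiction that L is regular, and let p be the pumping length.
Choose w = 0^p 1^{p+p!}. Since p ≠ p+p!, w ∈ L; and |w| ≥ p.
The pumping lemma gives a decomposition w = xyz where |xy| ≤ p and |y| > 0.
The first p characters of w are 0's, so xy (and hence y) consists only of 0's. Write y = 0^k, 1 ≤ k ≤ p.
Since 1 ≤ k ≤ p, k divides p!; set t = 1 + p!/k. Then xy^t z has p + (p!/k)·k = p + p! copies of 0. Now the 0-count equals the 1-count, so i ≠ j fails. So xy^t z = 0^{p+p!} 1^{p+p!} ∉ L.
This is a contradiction; hence L is not regular.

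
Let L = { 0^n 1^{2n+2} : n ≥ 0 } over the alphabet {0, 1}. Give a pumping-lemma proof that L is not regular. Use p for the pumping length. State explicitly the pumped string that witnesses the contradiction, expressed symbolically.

Suppose for contradiction that L is regular, and let p be the pumping length.
Choose w = 0^p 1^{2p+2}, which is in L with |w| = 3p+2 ≥ p.
Write w = xyz as guaranteed by the lemma, with |xy| ≤ p and y is nonempty.
Because |xy| ≤ p and w begins with p copies of 0, we have y = 0^k with 1 ≤ k ≤ p.
Pump with i = 2: xy^2z = 0^{p+k} 1^{2p+2}. For this to lie in L we would need 2p+2 = 2(p+k)+2, which forces k = 0. But k ≥ 1, so xy^2z ∉ L.
This contradicts the pumping lemma, so L is not regular.

0^{p+k} 1^{2p+2}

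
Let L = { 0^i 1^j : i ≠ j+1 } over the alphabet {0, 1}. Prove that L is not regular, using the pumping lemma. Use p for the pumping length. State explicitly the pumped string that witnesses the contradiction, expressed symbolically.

Suppose for contradiction that L is regular, and let p be the pumping length.
Choose w = 0^p 1^{p+p!-1}. Since p ≠ (p+p!-1)+1 = p+p!, w ∈ L; and |w| ≥ p.
The pumping lemma gives a decomposition w = xyz where |xy| ≤ p and |y| ≥ 1.
The first p characters of w are 0's, so xy (and hence y) consists only of 0's. Write y = 0^k, 1 ≤ k ≤ p.
Since 1 ≤ k ≤ p, k divides p!; set t = 1 + p!/k. Then xy^t z has p + (p!/k)·k = p + p! copies of 0. Now the 0-count is p+p! and (1-count)+1 = (p+p!-1)+1 = p+p!, so i ≠ j+1 fails. So xy^t z = 0^{p+p!} 1^{p+p!-1} ∉ L.
Contradiction. Therefore L is not regular.

0^{p+p!} 1^{p+p!-1}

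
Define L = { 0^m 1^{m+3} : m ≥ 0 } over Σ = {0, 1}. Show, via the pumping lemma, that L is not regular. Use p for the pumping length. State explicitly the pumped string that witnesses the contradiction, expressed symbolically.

0^{p+k} 1^{p+3}

Assume L is regular. Let p be the pumping length given by the pumping lemma.
Take w = 0^p 1^{p+3}. Then w ∈ L and |w| = 2p+3 ≥ p.
The pumping lemma gives a decomposition w = xyz where |xy| ≤ p and |y| > 0.
Because |xy| ≤ p and w begins with p copies of 0, we have y = 0^k with 1 ≤ k ≤ p.
Pump with i = 2: xy^2z = 0^{p+k} 1^{p+3}. For this to lie in L we would need p+3 = (p+k)+3, which forces k = 0. But k ≥ 1, so xy^2z ∉ L.
This contradicts the pumping lemma, so L is not regular.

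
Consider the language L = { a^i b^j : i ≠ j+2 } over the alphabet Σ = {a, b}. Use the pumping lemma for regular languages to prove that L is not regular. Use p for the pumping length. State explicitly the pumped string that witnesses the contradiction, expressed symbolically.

Toward a contradiction, assume L is regular with pumping length p.
Choose w = a^p b^{p+p!-2}. Since p ≠ (p+p!-2)+2 = p+p!, w ∈ L; and |w| ≥ p.
Write w = xyz as guaranteed by the lemma, with |xy| ≤ p and |y| ≥ 1.
Because |xy| ≤ p and w begins with p copies of a, we have y = a^k with 1 ≤ k ≤ p.
Since 1 ≤ k ≤ p, k divides p!; set t = 1 + p!/k. Then xy^t z has p + (p!/k)·k = p + p! copies of a. Now the a-count is p+p! and (b-count)+2 = (p+p!-2)+2 = p+p!, so i ≠ j+2 fails. So xy^t z = a^{p+p!} b^{p+p!-2} ∉ L.
This contradicts the pumping lemma, so L is not regular.

a^{p+p!} b^{p+p!-2}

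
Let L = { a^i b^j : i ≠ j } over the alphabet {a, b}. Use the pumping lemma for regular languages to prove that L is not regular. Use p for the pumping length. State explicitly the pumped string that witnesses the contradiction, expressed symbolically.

a^{p+p!} b^{p+p!}

Assume L is regular; let p be its pumping constant.
Choose w = a^p b^{p+p!}. Since p ≠ p+p!, w ∈ L; and |w| ≥ p.
By the pumping lemma, w = xyz with |xy| ≤ p and y is nonempty.
Because |xy| ≤ p and w begins with p copies of a, we have y = a^k with 1 ≤ k ≤ p.
Since 1 ≤ k ≤ p, k divides p!; set t = 1 + p!/k. Then xy^t z has p + (p!/k)·k = p + p! copies of a. Now the a-count equals the b-count, so i ≠ j fails. So xy^t z = a^{p+p!} b^{p+p!} ∉ L.
This contradicts the pumping lemma, so L is not regular.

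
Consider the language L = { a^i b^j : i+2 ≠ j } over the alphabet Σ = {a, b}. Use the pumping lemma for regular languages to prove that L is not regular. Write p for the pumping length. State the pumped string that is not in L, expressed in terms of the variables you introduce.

Assume L is regular. Let p be the pumping length given by the pumping lemma.
Choose w = a^p b^{p+p!+2}. Since p ≠ (p+p!+2)-2 = p+p!, w ∈ L; and |w| ≥ p.
Write w = xyz as guaranteed by the lemma, with |xy| ≤ p and |y| > 0.
The first p characters of w are a's, so xy (and hence y) consists only of a's. Write y = a^k, 1 ≤ k ≤ p.
Since 1 ≤ k ≤ p, k divides p!; set t = 1 + p!/k. Then xy^t z has p + (p!/k)·k = p + p! copies of a. Now the a-count is p+p! and (b-count)-2 = (p+p!+2)-2 = p+p!, so i+2 ≠ j fails. So xy^t z = a^{p+p!} b^{p+p!+2} ∉ L.
Contradiction. Therefore L is not regular.

a^{p+p!} b^{p+p!+2}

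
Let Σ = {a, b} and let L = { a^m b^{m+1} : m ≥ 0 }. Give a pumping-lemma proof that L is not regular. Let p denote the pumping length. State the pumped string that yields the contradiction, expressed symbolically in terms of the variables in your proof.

Assume L is regular; let p be its pumping constant.
Let w = a^p b^{p+1} ∈ L; note |w| = 2p+1 ≥ p.
By the pumping lemma, w = xyz with |xy| ≤ p and |y| ≥ 1.
Since the first p symbols of w are all a's and |xy| ≤ p, y lies entirely in the leading a-block: y = a^k for some k with 1 ≤ k ≤ p.
Pump with i = 2: xy^2z = a^{p+k} b^{p+1}. For this to lie in L we would need p+1 = (p+k)+1, which forces k = 0. But k ≥ 1, so xy^2z ∉ L.
Contradiction. Therefore L is not regular.

a^{p+k} b^{p+1}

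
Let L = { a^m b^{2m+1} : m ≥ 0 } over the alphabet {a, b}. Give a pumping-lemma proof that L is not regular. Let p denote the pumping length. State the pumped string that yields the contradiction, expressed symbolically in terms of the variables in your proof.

a^{p+k} b^{2p+1}

Suppose for contradiction that L is regular, and let p be the pumping length.
Take w = a^p b^{2p+1}. Then w ∈ L and |w| = 3p+1 ≥ p.
By the pumping lemma, w = xyz with |xy| ≤ p and |y| ≥ 1.
Because |xy| ≤ p and w begins with p copies of a, we have y = a^k with 1 ≤ k ≤ p.
Pump with i = 2: xy^2z = a^{p+k} b^{2p+1}. For this to lie in L we would need 2p+1 = 2(p+k)+1, which forces k = 0. But k ≥ 1, so xy^2z ∉ L.
This contradicts the pumping lemma, so L is not regular.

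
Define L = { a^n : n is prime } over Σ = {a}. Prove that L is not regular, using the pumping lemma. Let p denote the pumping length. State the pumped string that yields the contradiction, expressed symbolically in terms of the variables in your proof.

Assume L is regular. Let p be the pumping length given by the pumping lemma.
Let q be a prime with q ≥ p+2 (infinitely many primes exist), and take w = a^q ∈ L with |w| = q ≥ p.
By the pumping lemma, w = xyz with |xy| ≤ p and |y| > 0.
Then y = a^k for some k with 1 ≤ k ≤ p.
Since 1 ≤ k ≤ p, |xz| = q-k. Pump with i = q+1: |xy^{q+1}z| = (q-k)+(q+1)k = q+qk = q(1+k), which is composite (both factors ≥ 2). So xy^{q+1}z = a^{q(1+k)} ∉ L.
Contradiction. Therefore L is not regular.

a^{q(1+k)}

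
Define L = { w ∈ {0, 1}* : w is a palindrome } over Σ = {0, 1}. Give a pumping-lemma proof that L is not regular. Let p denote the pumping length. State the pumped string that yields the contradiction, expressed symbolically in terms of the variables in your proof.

Toward a contradiction, assume L is regular with pumping length p.
Take w = 0^p 1 0^p, a palindrome of length 2p+1 ≥ p.
The pumping lemma gives a decomposition w = xyz where |xy| ≤ p and y is nonempty.
The first p characters of w are 0's, so xy (and hence y) consists only of 0's. Write y = 0^k, 1 ≤ k ≤ p.
Pump with i = 2: xy^2z = 0^{p+k} 1 0^p. Its reverse is 0^p 1 0^{p+k}, which differs from xy^2z since k ≥ 1. So xy^2z is not a palindrome and xy^2z ∉ L.
This contradicts the pumping lemma, so L is not regular.

0^{p+k} 1 0^p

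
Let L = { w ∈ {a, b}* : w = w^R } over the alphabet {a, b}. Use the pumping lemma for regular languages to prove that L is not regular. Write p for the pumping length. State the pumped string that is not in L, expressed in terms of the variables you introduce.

a^{p+k} b a^p

Assume L is regular. Let p be the pumping length given by the pumping lemma.
Take w = a^p b a^p, a palindrome of length 2p+1 ≥ p.
By the pumping lemma, w = xyz with |xy| ≤ p and |y| ≥ 1.
Since the first p symbols of w are all a's and |xy| ≤ p, y lies entirely in the leading a-block: y = a^k for some k with 1 ≤ k ≤ p.
Pump with i = 2: xy^2z = a^{p+k} b a^p. Its reverse is a^p b a^{p+k}, which differs from xy^2z since k ≥ 1. So xy^2z is not a palindrome and xy^2z ∉ L.
This contradicts the pumping lemma, so L is not regular.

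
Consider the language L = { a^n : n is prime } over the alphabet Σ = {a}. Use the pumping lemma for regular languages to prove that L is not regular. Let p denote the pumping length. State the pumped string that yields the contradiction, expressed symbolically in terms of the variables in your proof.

a^{q(1+k)}

Assume L is regular; let p be its pumping constant.
Let q be a prime with q ≥ p+2 (infinitely many primes exist), and take w = a^q ∈ L with |w| = q ≥ p.
By the pumping lemma, w = xyz with |xy| ≤ p and |y| ≥ 1.
Then y = a^k for some k with 1 ≤ k ≤ p.
Since 1 ≤ k ≤ p, |xz| = q-k. Pump with i = q+1: |xy^{q+1}z| = (q-k)+(q+1)k = q+qk = q(1+k), which is composite (both factors ≥ 2). So xy^{q+1}z = a^{q(1+k)} ∉ L.
Contradiction. Therefore L is not regular.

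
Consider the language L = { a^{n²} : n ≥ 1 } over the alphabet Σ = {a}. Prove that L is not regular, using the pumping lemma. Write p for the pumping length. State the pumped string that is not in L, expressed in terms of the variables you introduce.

a^{p²+k}

Assume L is regular. Let p be the pumping length given by the pumping lemma.
Take w = a^{p²} ∈ L with |w| = p² ≥ p.
The pumping lemma gives a decomposition w = xyz where |xy| ≤ p and |y| ≥ 1.
Then y = a^k for some k with 1 ≤ k ≤ p.
Pump with i = 2: xy^2z = a^{p²+k}. Since 1 ≤ k ≤ p, p² < p²+k ≤ p²+p < (p+1)², so p²+k lies strictly between consecutive squares and is not a perfect square. So xy^2z ∉ L.
Contradiction. Therefore L is not regular.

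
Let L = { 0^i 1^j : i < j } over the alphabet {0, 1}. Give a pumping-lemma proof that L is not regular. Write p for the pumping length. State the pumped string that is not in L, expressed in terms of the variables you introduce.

Assume L is regular; let p be its pumping constant.
Choose w = 0^p 1^{p+1} ∈ L, with |w| = 2p+1 ≥ p.
The pumping lemma gives a decomposition w = xyz where |xy| ≤ p and |y| > 0.
The first p characters of w are 0's, so xy (and hence y) consists only of 0's. Write y = 0^k, 1 ≤ k ≤ p.
Consider xy^2z = 0^{p+k} 1^{p+1}. Since k ≥ 1, the 0-count p+k is at least p+1, so i < j fails; thus xy^2z ∉ L.
This contradicts the pumping lemma, so L is not regular.

0^{p+k} 1^{p+1}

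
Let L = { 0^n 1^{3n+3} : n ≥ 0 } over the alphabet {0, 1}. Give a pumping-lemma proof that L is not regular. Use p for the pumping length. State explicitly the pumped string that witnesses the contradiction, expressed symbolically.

0^{p+k} 1^{3p+3}

Assume L is regular; let p be its pumping constant.
Take w = 0^p 1^{3p+3}. Then w ∈ L and |w| = 4p+3 ≥ p.
Write w = xyz as guaranteed by the lemma, with |xy| ≤ p and |y| ≥ 1.
Because |xy| ≤ p and w begins with p copies of 0, we have y = 0^k with 1 ≤ k ≤ p.
Pump with i = 2: xy^2z = 0^{p+k} 1^{3p+3}. For this to lie in L we would need 3p+3 = 3(p+k)+3, which forces k = 0. But k ≥ 1, so xy^2z ∉ L.
Contradiction. Therefore L is not regular.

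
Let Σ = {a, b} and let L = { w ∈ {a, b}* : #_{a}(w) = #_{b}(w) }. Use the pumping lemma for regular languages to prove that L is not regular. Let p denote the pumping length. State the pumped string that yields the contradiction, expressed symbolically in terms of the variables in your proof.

a^{p+k} b^p

Assume L is regular; let p be its pumping constant.
Choose w = a^p b^p ∈ L with |w| = 2p ≥ p.
Write w = xyz as guaranteed by the lemma, with |xy| ≤ p and |y| > 0.
The first p characters of w are a's, so xy (and hence y) consists only of a's. Write y = a^k, 1 ≤ k ≤ p.
Pump with i = 2: xy^2z = a^{p+k} b^p has p+k occurrences of a but only p of b. Since k ≥ 1 the counts differ, so xy^2z ∉ L.
This is a contradiction; hence L is not regular.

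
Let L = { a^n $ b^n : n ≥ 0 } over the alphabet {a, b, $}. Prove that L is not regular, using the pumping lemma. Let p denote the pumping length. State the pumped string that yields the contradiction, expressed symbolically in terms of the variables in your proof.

Assume L is regular. Let p be the pumping length given by the pumping lemma.
Take w = a^p $ b^p ∈ L with |w| = 2p+1 ≥ p.
The pumping lemma gives a decomposition w = xyz where |xy| ≤ p and |y| ≥ 1.
Since the first p symbols of w are all a's and |xy| ≤ p, y lies entirely in the leading a-block: y = a^k for some k with 1 ≤ k ≤ p.
Pump with i = 2: xy^2z = a^{p+k} $ b^p, which would require p+k = p. But k ≥ 1, so xy^2z ∉ L.
Contradiction. Therefore L is not regular.

a^{p+k} $ b^p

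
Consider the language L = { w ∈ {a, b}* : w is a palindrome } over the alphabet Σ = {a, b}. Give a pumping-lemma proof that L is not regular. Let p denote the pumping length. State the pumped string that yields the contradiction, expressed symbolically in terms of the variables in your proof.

Suppose for contradiction that L is regular, and let p be the pumping length.
Take w = a^p b a^p, a palindrome of length 2p+1 ≥ p.
Write w = xyz as guaranteed by the lemma, with |xy| ≤ p and |y| > 0.
The first p characters of w are a's, so xy (and hence y) consists only of a's. Write y = a^k, 1 ≤ k ≤ p.
Pump with i = 2: xy^2z = a^{p+k} b a^p. Its reverse is a^p b a^{p+k}, which differs from xy^2z since k ≥ 1. So xy^2z is not a palindrome and xy^2z ∉ L.
Contradiction. Therefore L is not regular.

a^{p+k} b a^p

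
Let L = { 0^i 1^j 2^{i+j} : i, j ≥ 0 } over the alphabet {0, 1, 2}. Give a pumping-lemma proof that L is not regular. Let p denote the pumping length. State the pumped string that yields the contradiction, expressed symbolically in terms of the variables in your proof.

0^{p+k} 1^p 2^{2p}

Toward a contradiction, assume L is regular with pumping length p.
Take w = 0^p 1^p 2^{2p} ∈ L (with i=j=p, i+j=2p), |w| = 4p ≥ p.
The pumping lemma gives a decomposition w = xyz where |xy| ≤ p and y is nonempty.
Since the first p symbols of w are all 0's and |xy| ≤ p, y lies entirely in the leading 0-block: y = 0^k for some k with 1 ≤ k ≤ p.
Consider xy^2z = 0^{p+k} 1^p 2^{2p}. Now the 0- and 1-counts sum to 2p+k, but the 2-count is 2p ≠ 2p+k. So xy^2z ∉ L.
This is a contradiction; hence L is not regular.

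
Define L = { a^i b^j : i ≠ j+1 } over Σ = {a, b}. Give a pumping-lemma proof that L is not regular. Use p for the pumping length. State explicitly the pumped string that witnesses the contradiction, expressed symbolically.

a^{p+p!} b^{p+p!-1}

Assume L is regular. Let p be the pumping length given by the pumping lemma.
Choose w = a^p b^{p+p!-1}. Since p ≠ (p+p!-1)+1 = p+p!, w ∈ L; and |w| ≥ p.
Write w = xyz as guaranteed by the lemma, with |xy| ≤ p and |y| > 0.
Because |xy| ≤ p and w begins with p copies of a, we have y = a^k with 1 ≤ k ≤ p.
Since 1 ≤ k ≤ p, k divides p!; set t = 1 + p!/k. Then xy^t z has p + (p!/k)·k = p + p! copies of a. Now the a-count is p+p! and (b-count)+1 = (p+p!-1)+1 = p+p!, so i ≠ j+1 fails. So xy^t z = a^{p+p!} b^{p+p!-1} ∉ L.
This is a contradiction; hence L is not regular.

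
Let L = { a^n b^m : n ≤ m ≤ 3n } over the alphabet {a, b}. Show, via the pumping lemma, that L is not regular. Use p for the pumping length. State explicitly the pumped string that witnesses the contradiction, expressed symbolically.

Toward a contradiction, assume L is regular with pumping length p.
Take w = a^p b^p ∈ L (since p ≤ p ≤ 3p), with |w| = 2p ≥ p.
By the pumping lemma, w = xyz with |xy| ≤ p and |y| ≥ 1.
Since the first p symbols of w are all a's and |xy| ≤ p, y lies entirely in the leading a-block: y = a^k for some k with 1 ≤ k ≤ p.
Pump with i = 2: xy^2z = a^{p+k} b^p. Now n = p+k > p = m, so the condition n ≤ m fails. Thus xy^2z ∉ L.
Contradiction. Therefore L is not regular.

a^{p+k} b^p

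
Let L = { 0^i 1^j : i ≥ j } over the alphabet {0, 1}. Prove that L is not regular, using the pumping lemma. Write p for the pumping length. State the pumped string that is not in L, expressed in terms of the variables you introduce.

0^{p-k} 1^p

Assume L is regular. Let p be the pumping length given by the pumping lemma.
Choose w = 0^p 1^p ∈ L, with |w| = 2p ≥ p.
By the pumping lemma, w = xyz with |xy| ≤ p and |y| > 0.
Because |xy| ≤ p and w begins with p copies of 0, we have y = 0^k with 1 ≤ k ≤ p.
Consider xy^0z = xz = 0^{p-k} 1^p. Since k ≥ 1, the 0-count p-k is less than p, so i ≥ j fails; thus xz ∉ L.
This is a contradiction; hence L is not regular.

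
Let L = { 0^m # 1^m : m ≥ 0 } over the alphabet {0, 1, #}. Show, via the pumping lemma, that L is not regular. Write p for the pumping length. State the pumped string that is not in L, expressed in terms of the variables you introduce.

Toward a contradiction, assume L is regular with pumping length p.
Take w = 0^p # 1^p ∈ L with |w| = 2p+1 ≥ p.
The pumping lemma gives a decomposition w = xyz where |xy| ≤ p and y is nonempty.
Since the first p symbols of w are all 0's and |xy| ≤ p, y lies entirely in the leading 0-block: y = 0^k for some k with 1 ≤ k ≤ p.
Pump with i = 2: xy^2z = 0^{p+k} # 1^p, which would require p+k = p. But k ≥ 1, so xy^2z ∉ L.
This is a contradiction; hence L is not regular.

0^{p+k} # 1^p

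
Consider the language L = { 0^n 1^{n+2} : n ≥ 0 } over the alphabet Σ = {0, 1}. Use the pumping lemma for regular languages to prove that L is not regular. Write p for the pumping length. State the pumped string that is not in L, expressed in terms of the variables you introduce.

0^{p+k} 1^{p+2}

Assume L is regular; let p be its pumping constant.
Let w = 0^p 1^{p+2} ∈ L; note |w| = 2p+2 ≥ p.
The pumping lemma gives a decomposition w = xyz where |xy| ≤ p and |y| ≥ 1.
Because |xy| ≤ p and w begins with p copies of 0, we have y = 0^k with 1 ≤ k ≤ p.
Pump with i = 2: xy^2z = 0^{p+k} 1^{p+2}. For this to lie in L we would need p+2 = (p+k)+2, which forces k = 0. But k ≥ 1, so xy^2z ∉ L.
This contradicts the pumping lemma, so L is not regular.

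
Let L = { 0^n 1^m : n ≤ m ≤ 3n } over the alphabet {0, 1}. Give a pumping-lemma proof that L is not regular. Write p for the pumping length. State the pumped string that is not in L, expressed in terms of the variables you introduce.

0^{p+k} 1^p

Assume L is regular; let p be its pumping constant.
Take w = 0^p 1^p ∈ L (since p ≤ p ≤ 3p), with |w| = 2p ≥ p.
Write w = xyz as guaranteed by the lemma, with |xy| ≤ p and y is nonempty.
Because |xy| ≤ p and w begins with p copies of 0, we have y = 0^k with 1 ≤ k ≤ p.
Pump with i = 2: xy^2z = 0^{p+k} 1^p. Now n = p+k > p = m, so the condition n ≤ m fails. Thus xy^2z ∉ L.
This is a contradiction; hence L is not regular.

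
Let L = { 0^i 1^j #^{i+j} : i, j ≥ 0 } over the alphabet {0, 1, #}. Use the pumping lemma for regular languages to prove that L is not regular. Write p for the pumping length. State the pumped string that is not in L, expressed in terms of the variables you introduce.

Suppose for contradiction that L is regular, and let p be the pumping length.
Take w = 0^p 1^p #^{2p} ∈ L (with i=j=p, i+j=2p), |w| = 4p ≥ p.
The pumping lemma gives a decomposition w = xyz where |xy| ≤ p and y is nonempty.
Since the first p symbols of w are all 0's and |xy| ≤ p, y lies entirely in the leading 0-block: y = 0^k for some k with 1 ≤ k ≤ p.
Consider xy^2z = 0^{p+k} 1^p #^{2p}. Now the 0- and 1-counts sum to 2p+k, but the #-count is 2p ≠ 2p+k. So xy^2z ∉ L.
Contradiction. Therefore L is not regular.

0^{p+k} 1^p #^{2p}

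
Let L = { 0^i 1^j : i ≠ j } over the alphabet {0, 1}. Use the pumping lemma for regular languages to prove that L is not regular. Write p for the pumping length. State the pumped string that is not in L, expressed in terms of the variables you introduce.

Suppose for contradiction that L is regular, and let p be the pumping length.
Choose w = 0^p 1^{p+p!}. Since p ≠ p+p!, w ∈ L; and |w| ≥ p.
By the pumping lemma, w = xyz with |xy| ≤ p and y is nonempty.
Since the first p symbols of w are all 0's and |xy| ≤ p, y lies entirely in the leading 0-block: y = 0^k for some k with 1 ≤ k ≤ p.
Since 1 ≤ k ≤ p, k divides p!; set t = 1 + p!/k. Then xy^t z has p + (p!/k)·k = p + p! copies of 0. Now the 0-count equals the 1-count, so i ≠ j fails. So xy^t z = 0^{p+p!} 1^{p+p!} ∉ L.
Contradiction. Therefore L is not regular.

0^{p+p!} 1^{p+p!}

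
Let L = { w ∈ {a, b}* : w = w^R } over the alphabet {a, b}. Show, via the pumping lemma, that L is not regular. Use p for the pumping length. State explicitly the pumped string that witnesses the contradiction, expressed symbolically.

a^{p+k} b a^p

Suppose for contradiction that L is regular, and let p be the pumping length.
Take w = a^p b a^p, a palindrome of length 2p+1 ≥ p.
By the pumping lemma, w = xyz with |xy| ≤ p and y is nonempty.
Since the first p symbols of w are all a's and |xy| ≤ p, y lies entirely in the leading a-block: y = a^k for some k with 1 ≤ k ≤ p.
Pump with i = 2: xy^2z = a^{p+k} b a^p. Its reverse is a^p b a^{p+k}, which differs from xy^2z since k ≥ 1. So xy^2z is not a palindrome and xy^2z ∉ L.
This contradicts the pumping lemma, so L is not regular.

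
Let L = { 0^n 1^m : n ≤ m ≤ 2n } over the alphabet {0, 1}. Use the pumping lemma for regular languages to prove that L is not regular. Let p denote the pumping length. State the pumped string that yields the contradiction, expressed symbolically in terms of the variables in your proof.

Suppose for contradiction that L is regular, and let p be the pumping length.
Take w = 0^p 1^p ∈ L (since p ≤ p ≤ 2p), with |w| = 2p ≥ p.
By the pumping lemma, w = xyz with |xy| ≤ p and |y| ≥ 1.
Because |xy| ≤ p and w begins with p copies of 0, we have y = 0^k with 1 ≤ k ≤ p.
Pump with i = 2: xy^2z = 0^{p+k} 1^p. Now n = p+k > p = m, so the condition n ≤ m fails. Thus xy^2z ∉ L.
This contradicts the pumping lemma, so L is not regular.

0^{p+k} 1^p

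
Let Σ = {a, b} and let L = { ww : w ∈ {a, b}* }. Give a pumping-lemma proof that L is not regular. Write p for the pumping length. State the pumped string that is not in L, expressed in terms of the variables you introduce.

a^{p+k} b^p a^p b^p

Assume L is regular; let p be its pumping constant.
Take w = a^p b^p a^p b^p = uu where u = a^pb^p; then w ∈ L and |w| = 4p ≥ p.
Write w = xyz as guaranteed by the lemma, with |xy| ≤ p and y is nonempty.
Because |xy| ≤ p and w begins with p copies of a, we have y = a^k with 1 ≤ k ≤ p.
Pump with i = 2: xy^2z = a^{p+k} b^p a^p b^p, of length 4p+k. Suppose this equals vv. The string starts with a and ends with b, so v does too; thus the boundary between the two copies of v is a b→a transition. There is exactly one such transition, at position 2p+k, so |v| = 2p+k and |vv| = 4p+2k ≠ 4p+k since k ≥ 1. So xy^2z ∉ L.
Contradiction. Therefore L is not regular.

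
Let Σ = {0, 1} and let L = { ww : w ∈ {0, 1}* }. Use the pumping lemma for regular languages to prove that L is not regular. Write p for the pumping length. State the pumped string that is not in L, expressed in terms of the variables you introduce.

Suppose for contradiction that L is regular, and let p be the pumping length.
Take w = 0^p 1^p 0^p 1^p = uu where u = 0^p1^p; then w ∈ L and |w| = 4p ≥ p.
Write w = xyz as guaranteed by the lemma, with |xy| ≤ p and |y| > 0.
The first p characters of w are 0's, so xy (and hence y) consists only of 0's. Write y = 0^k, 1 ≤ k ≤ p.
Pump with i = 2: xy^2z = 0^{p+k} 1^p 0^p 1^p, of length 4p+k. Suppose this equals vv. The string starts with 0 and ends with 1, so v does too; thus the boundary between the two copies of v is a 1→0 transition. There is exactly one such transition, at position 2p+k, so |v| = 2p+k and |vv| = 4p+2k ≠ 4p+k since k ≥ 1. So xy^2z ∉ L.
This contradicts the pumping lemma, so L is not regular.

0^{p+k} 1^p 0^p 1^p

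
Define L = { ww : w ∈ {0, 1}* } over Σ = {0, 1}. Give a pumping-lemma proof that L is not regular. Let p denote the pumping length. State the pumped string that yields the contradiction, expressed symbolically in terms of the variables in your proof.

0^{p+k} 1^p 0^p 1^p

Toward a contradiction, assume L is regular with pumping length p.
Take w = 0^p 1^p 0^p 1^p = uu where u = 0^p1^p; then w ∈ L and |w| = 4p ≥ p.
Write w = xyz as guaranteed by the lemma, with |xy| ≤ p and y is nonempty.
Because |xy| ≤ p and w begins with p copies of 0, we have y = 0^k with 1 ≤ k ≤ p.
Pump with i = 2: xy^2z = 0^{p+k} 1^p 0^p 1^p, of length 4p+k. Suppose this equals vv. The string starts with 0 and ends with 1, so v does too; thus the boundary between the two copies of v is a 1→0 transition. There is exactly one such transition, at position 2p+k, so |v| = 2p+k and |vv| = 4p+2k ≠ 4p+k since k ≥ 1. So xy^2z ∉ L.
This contradicts the pumping lemma, so L is not regular.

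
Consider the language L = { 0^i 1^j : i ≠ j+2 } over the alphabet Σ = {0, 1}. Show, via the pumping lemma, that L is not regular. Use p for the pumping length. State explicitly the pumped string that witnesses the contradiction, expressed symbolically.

Suppose for contradiction that L is regular, and let p be the pumping length.
Choose w = 0^p 1^{p+p!-2}. Since p ≠ (p+p!-2)+2 = p+p!, w ∈ L; and |w| ≥ p.
Write w = xyz as guaranteed by the lemma, with |xy| ≤ p and y is nonempty.
Since the first p symbols of w are all 0's and |xy| ≤ p, y lies entirely in the leading 0-block: y = 0^k for some k with 1 ≤ k ≤ p.
Since 1 ≤ k ≤ p, k divides p!; set t = 1 + p!/k. Then xy^t z has p + (p!/k)·k = p + p! copies of 0. Now the 0-count is p+p! and (1-count)+2 = (p+p!-2)+2 = p+p!, so i ≠ j+2 fails. So xy^t z = 0^{p+p!} 1^{p+p!-2} ∉ L.
This is a contradiction; hence L is not regular.

0^{p+p!} 1^{p+p!-2}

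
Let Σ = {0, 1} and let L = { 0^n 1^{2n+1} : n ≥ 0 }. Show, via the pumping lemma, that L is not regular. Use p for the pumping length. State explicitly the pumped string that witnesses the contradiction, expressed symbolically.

0^{p+k} 1^{2p+1}

Assume L is regular. Let p be the pumping length given by the pumping lemma.
Take w = 0^p 1^{2p+1}. Then w ∈ L and |w| = 3p+1 ≥ p.
By the pumping lemma, w = xyz with |xy| ≤ p and |y| > 0.
Since the first p symbols of w are all 0's and |xy| ≤ p, y lies entirely in the leading 0-block: y = 0^k for some k with 1 ≤ k ≤ p.
Pump with i = 2: xy^2z = 0^{p+k} 1^{2p+1}. For this to lie in L we would need 2p+1 = 2(p+k)+1, which forces k = 0. But k ≥ 1, so xy^2z ∉ L.
This contradicts the pumping lemma, so L is not regular.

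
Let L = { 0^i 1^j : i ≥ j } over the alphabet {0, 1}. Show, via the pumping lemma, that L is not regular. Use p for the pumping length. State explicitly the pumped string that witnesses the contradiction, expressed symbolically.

0^{p-k} 1^p

Suppose for contradiction that L is regular, and let p be the pumping length.
Choose w = 0^p 1^p ∈ L, with |w| = 2p ≥ p.
Write w = xyz as guaranteed by the lemma, with |xy| ≤ p and |y| ≥ 1.
The first p characters of w are 0's, so xy (and hence y) consists only of 0's. Write y = 0^k, 1 ≤ k ≤ p.
Consider xy^0z = xz = 0^{p-k} 1^p. Since k ≥ 1, the 0-count p-k is less than p, so i ≥ j fails; thus xz ∉ L.
This contradicts the pumping lemma, so L is not regular.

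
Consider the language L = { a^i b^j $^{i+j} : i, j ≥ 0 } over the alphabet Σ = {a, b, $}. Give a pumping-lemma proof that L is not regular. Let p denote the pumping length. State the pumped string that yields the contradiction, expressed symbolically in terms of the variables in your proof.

a^{p+k} b^p $^{2p}

Assume L is regular. Let p be the pumping length given by the pumping lemma.
Take w = a^p b^p $^{2p} ∈ L (with i=j=p, i+j=2p), |w| = 4p ≥ p.
Write w = xyz as guaranteed by the lemma, with |xy| ≤ p and y is nonempty.
Because |xy| ≤ p and w begins with p copies of a, we have y = a^k with 1 ≤ k ≤ p.
Consider xy^2z = a^{p+k} b^p $^{2p}. Now the a- and b-counts sum to 2p+k, but the $-count is 2p ≠ 2p+k. So xy^2z ∉ L.
This is a contradiction; hence L is not regular.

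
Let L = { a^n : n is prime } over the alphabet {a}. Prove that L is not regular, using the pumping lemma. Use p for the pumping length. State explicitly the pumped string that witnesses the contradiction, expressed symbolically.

Assume L is regular; let p be its pumping constant.
Let q be a prime with q ≥ p+2 (infinitely many primes exist), and take w = a^q ∈ L with |w| = q ≥ p.
Write w = xyz as guaranteed by the lemma, with |xy| ≤ p and |y| > 0.
Then y = a^k for some k with 1 ≤ k ≤ p.
Since 1 ≤ k ≤ p, |xz| = q-k. Pump with i = q+1: |xy^{q+1}z| = (q-k)+(q+1)k = q+qk = q(1+k), which is composite (both factors ≥ 2). So xy^{q+1}z = a^{q(1+k)} ∉ L.
This contradicts the pumping lemma, so L is not regular.

a^{q(1+k)}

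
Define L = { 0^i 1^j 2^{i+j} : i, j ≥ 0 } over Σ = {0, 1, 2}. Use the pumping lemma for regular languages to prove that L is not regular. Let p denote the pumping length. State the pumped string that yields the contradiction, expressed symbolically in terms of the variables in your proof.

0^{p+k} 1^p 2^{2p}

Assume L is regular; let p be its pumping constant.
Take w = 0^p 1^p 2^{2p} ∈ L (with i=j=p, i+j=2p), |w| = 4p ≥ p.
The pumping lemma gives a decomposition w = xyz where |xy| ≤ p and |y| ≥ 1.
The first p characters of w are 0's, so xy (and hence y) consists only of 0's. Write y = 0^k, 1 ≤ k ≤ p.
Consider xy^2z = 0^{p+k} 1^p 2^{2p}. Now the 0- and 1-counts sum to 2p+k, but the 2-count is 2p ≠ 2p+k. So xy^2z ∉ L.
This is a contradiction; hence L is not regular.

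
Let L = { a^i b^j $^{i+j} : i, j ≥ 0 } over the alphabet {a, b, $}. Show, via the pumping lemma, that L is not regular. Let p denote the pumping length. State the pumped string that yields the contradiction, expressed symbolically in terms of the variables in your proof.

Toward a contradiction, assume L is regular with pumping length p.
Take w = a^p b^p $^{2p} ∈ L (with i=j=p, i+j=2p), |w| = 4p ≥ p.
Write w = xyz as guaranteed by the lemma, with |xy| ≤ p and y is nonempty.
Since the first p symbols of w are all a's and |xy| ≤ p, y lies entirely in the leading a-block: y = a^k for some k with 1 ≤ k ≤ p.
Consider xy^2z = a^{p+k} b^p $^{2p}. Now the a- and b-counts sum to 2p+k, but the $-count is 2p ≠ 2p+k. So xy^2z ∉ L.
This is a contradiction; hence L is not regular.

a^{p+k} b^p $^{2p}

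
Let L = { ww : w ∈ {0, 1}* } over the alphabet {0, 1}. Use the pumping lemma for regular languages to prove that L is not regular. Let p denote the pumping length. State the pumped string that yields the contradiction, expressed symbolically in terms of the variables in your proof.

0^{p+k} 1^p 0^p 1^p

Assume L is regular; let p be its pumping constant.
Take w = 0^p 1^p 0^p 1^p = uu where u = 0^p1^p; then w ∈ L and |w| = 4p ≥ p.
Write w = xyz as guaranteed by the lemma, with |xy| ≤ p and |y| ≥ 1.
Because |xy| ≤ p and w begins with p copies of 0, we have y = 0^k with 1 ≤ k ≤ p.
Pump with i = 2: xy^2z = 0^{p+k} 1^p 0^p 1^p, of length 4p+k. Suppose this equals vv. The string starts with 0 and ends with 1, so v does too; thus the boundary between the two copies of v is a 1→0 transition. There is exactly one such transition, at position 2p+k, so |v| = 2p+k and |vv| = 4p+2k ≠ 4p+k since k ≥ 1. So xy^2z ∉ L.
This is a contradiction; hence L is not regular.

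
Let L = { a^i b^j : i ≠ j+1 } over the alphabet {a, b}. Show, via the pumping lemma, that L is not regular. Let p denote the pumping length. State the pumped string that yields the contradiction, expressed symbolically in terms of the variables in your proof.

a^{p+p!} b^{p+p!-1}

Suppose for contradiction that L is regular, and let p be the pumping length.
Choose w = a^p b^{p+p!-1}. Since p ≠ (p+p!-1)+1 = p+p!, w ∈ L; and |w| ≥ p.
By the pumping lemma, w = xyz with |xy| ≤ p and |y| > 0.
The first p characters of w are a's, so xy (and hence y) consists only of a's. Write y = a^k, 1 ≤ k ≤ p.
Since 1 ≤ k ≤ p, k divides p!; set t = 1 + p!/k. Then xy^t z has p + (p!/k)·k = p + p! copies of a. Now the a-count is p+p! and (b-count)+1 = (p+p!-1)+1 = p+p!, so i ≠ j+1 fails. So xy^t z = a^{p+p!} b^{p+p!-1} ∉ L.
Contradiction. Therefore L is not regular.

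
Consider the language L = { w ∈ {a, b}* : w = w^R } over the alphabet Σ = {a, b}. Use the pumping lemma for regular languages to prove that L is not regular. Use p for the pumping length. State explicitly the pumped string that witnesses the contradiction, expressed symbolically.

Toward a contradiction, assume L is regular with pumping length p.
Take w = a^p b a^p, a palindrome of length 2p+1 ≥ p.
The pumping lemma gives a decomposition w = xyz where |xy| ≤ p and |y| > 0.
Because |xy| ≤ p and w begins with p copies of a, we have y = a^k with 1 ≤ k ≤ p.
Pump with i = 2: xy^2z = a^{p+k} b a^p. Its reverse is a^p b a^{p+k}, which differs from xy^2z since k ≥ 1. So xy^2z is not a palindrome and xy^2z ∉ L.
This is a contradiction; hence L is not regular.

a^{p+k} b a^p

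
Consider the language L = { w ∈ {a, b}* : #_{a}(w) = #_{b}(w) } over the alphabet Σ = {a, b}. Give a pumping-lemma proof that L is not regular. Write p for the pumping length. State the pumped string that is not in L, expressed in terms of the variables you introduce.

Suppose for contradiction that L is regular, and let p be the pumping length.
Choose w = a^p b^p ∈ L with |w| = 2p ≥ p.
By the pumping lemma, w = xyz with |xy| ≤ p and |y| > 0.
Since the first p symbols of w are all a's and |xy| ≤ p, y lies entirely in the leading a-block: y = a^k for some k with 1 ≤ k ≤ p.
Pump with i = 2: xy^2z = a^{p+k} b^p has p+k occurrences of a but only p of b. Since k ≥ 1 the counts differ, so xy^2z ∉ L.
Contradiction. Therefore L is not regular.

a^{p+k} b^p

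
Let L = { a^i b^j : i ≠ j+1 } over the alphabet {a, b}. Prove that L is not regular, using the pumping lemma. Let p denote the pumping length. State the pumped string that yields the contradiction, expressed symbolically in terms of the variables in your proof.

a^{p+p!} b^{p+p!-1}

Assume L is regular; let p be its pumping constant.
Choose w = a^p b^{p+p!-1}. Since p ≠ (p+p!-1)+1 = p+p!, w ∈ L; and |w| ≥ p.
By the pumping lemma, w = xyz with |xy| ≤ p and |y| > 0.
The first p characters of w are a's, so xy (and hence y) consists only of a's. Write y = a^k, 1 ≤ k ≤ p.
Since 1 ≤ k ≤ p, k divides p!; set t = 1 + p!/k. Then xy^t z has p + (p!/k)·k = p + p! copies of a. Now the a-count is p+p! and (b-count)+1 = (p+p!-1)+1 = p+p!, so i ≠ j+1 fails. So xy^t z = a^{p+p!} b^{p+p!-1} ∉ L.
This is a contradiction; hence L is not regular.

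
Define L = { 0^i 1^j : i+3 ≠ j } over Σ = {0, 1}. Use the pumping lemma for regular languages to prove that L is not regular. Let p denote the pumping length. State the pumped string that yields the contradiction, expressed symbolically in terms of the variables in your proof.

0^{p+p!} 1^{p+p!+3}

Assume L is regular; let p be its pumping constant.
Choose w = 0^p 1^{p+p!+3}. Since p ≠ (p+p!+3)-3 = p+p!, w ∈ L; and |w| ≥ p.
By the pumping lemma, w = xyz with |xy| ≤ p and |y| > 0.
The first p characters of w are 0's, so xy (and hence y) consists only of 0's. Write y = 0^k, 1 ≤ k ≤ p.
Since 1 ≤ k ≤ p, k divides p!; set t = 1 + p!/k. Then xy^t z has p + (p!/k)·k = p + p! copies of 0. Now the 0-count is p+p! and (1-count)-3 = (p+p!+3)-3 = p+p!, so i+3 ≠ j fails. So xy^t z = 0^{p+p!} 1^{p+p!+3} ∉ L.
This contradicts the pumping lemma, so L is not regular.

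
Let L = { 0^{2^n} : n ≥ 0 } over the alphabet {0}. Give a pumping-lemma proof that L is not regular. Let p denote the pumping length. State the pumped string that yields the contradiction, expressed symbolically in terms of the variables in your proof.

0^{2^p+k}

Toward a contradiction, assume L is regular with pumping length p.
Take w = 0^{2^p} ∈ L with |w| = 2^p ≥ p.
The pumping lemma gives a decomposition w = xyz where |xy| ≤ p and y is nonempty.
Then y = 0^k for some k with 1 ≤ k ≤ p.
Pump with i = 2: xy^2z = 0^{2^p+k}. Since 1 ≤ k ≤ p < 2^p, we have 2^p < 2^p+k < 2^{p+1}, so 2^p+k is not a power of 2. So xy^2z ∉ L.
Contradiction. Therefore L is not regular.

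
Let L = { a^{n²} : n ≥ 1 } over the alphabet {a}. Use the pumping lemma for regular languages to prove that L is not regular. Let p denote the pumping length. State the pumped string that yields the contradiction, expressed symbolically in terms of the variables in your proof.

a^{p²+k}

Suppose for contradiction that L is regular, and let p be the pumping length.
Take w = a^{p²} ∈ L with |w| = p² ≥ p.
By the pumping lemma, w = xyz with |xy| ≤ p and |y| > 0.
Then y = a^k for some k with 1 ≤ k ≤ p.
Pump with i = 2: xy^2z = a^{p²+k}. Since 1 ≤ k ≤ p, p² < p²+k ≤ p²+p < (p+1)², so p²+k lies strictly between consecutive squares and is not a perfect square. So xy^2z ∉ L.
Contradiction. Therefore L is not regular.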